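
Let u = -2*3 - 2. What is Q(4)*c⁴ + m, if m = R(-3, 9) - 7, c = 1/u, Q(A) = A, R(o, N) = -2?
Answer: -9215/1024 ≈ -8.9990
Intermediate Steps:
u = -8 (u = -6 - 2 = -8)
c = -⅛ (c = 1/(-8) = -⅛ ≈ -0.12500)
m = -9 (m = -2 - 7 = -9)
Q(4)*c⁴ + m = 4*(-⅛)⁴ - 9 = 4*(1/4096) - 9 = 1/1024 - 9 = -9215/1024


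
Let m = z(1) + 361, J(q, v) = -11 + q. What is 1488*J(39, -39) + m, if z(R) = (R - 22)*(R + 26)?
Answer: 41458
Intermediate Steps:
z(R) = (-22 + R)*(26 + R)
m = -206 (m = (-572 + 1**2 + 4*1) + 361 = (-572 + 1 + 4) + 361 = -567 + 361 = -206)
1488*J(39, -39) + m = 1488*(-11 + 39) - 206 = 1488*28 - 206 = 41664 - 206 = 41458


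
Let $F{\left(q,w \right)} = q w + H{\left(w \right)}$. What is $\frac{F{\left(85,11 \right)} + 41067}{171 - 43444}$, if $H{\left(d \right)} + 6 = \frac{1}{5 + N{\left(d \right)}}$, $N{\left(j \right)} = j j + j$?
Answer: $- \frac{5753453}{5928401} \approx -0.97049$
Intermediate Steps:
$N{\left(j \right)} = j + j^{2}$ ($N{\left(j \right)} = j^{2} + j = j + j^{2}$)
$H{\left(d \right)} = -6 + \frac{1}{5 + d \left(1 + d\right)}$
$F{\left(q,w \right)} = q w + \frac{-29 - 6 w \left(1 + w\right)}{5 + w \left(1 + w\right)}$
$\frac{F{\left(85,11 \right)} + 41067}{171 - 43444} = \frac{\frac{-29 - 66 \left(1 + 11\right) + 85 \cdot 11 \left(5 + 11 \left(1 + 11\right)\right)}{5 + 11 \left(1 + 11\right)} + 41067}{171 - 43444} = \frac{\frac{-29 - 66 \cdot 12 + 85 \cdot 11 \left(5 + 11 \cdot 12\right)}{5 + 11 \cdot 12} + 41067}{-43273} = \left(\frac{-29 - 792 + 85 \cdot 11 \left(5 + 132\right)}{5 + 132} + 41067\right) \left(- \frac{1}{43273}\right) = \left(\frac{-29 - 792 + 85 \cdot 11 \cdot 137}{137} + 41067\right) \left(- \frac{1}{43273}\right) = \left(\frac{-29 - 792 + 128095}{137} + 41067\right) \left(- \frac{1}{43273}\right) = \left(\frac{1}{137} \cdot 127274 + 41067\right) \left(- \frac{1}{43273}\right) = \left(\frac{127274}{137} + 41067\right) \left(- \frac{1}{43273}\right) = \frac{5753453}{137} \left(- \frac{1}{43273}\right) = - \frac{5753453}{5928401}$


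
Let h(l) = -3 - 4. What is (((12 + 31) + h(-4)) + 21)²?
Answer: 3249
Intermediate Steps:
h(l) = -7
(((12 + 31) + h(-4)) + 21)² = (((12 + 31) - 7) + 21)² = ((43 - 7) + 21)² = (36 + 21)² = 57² = 3249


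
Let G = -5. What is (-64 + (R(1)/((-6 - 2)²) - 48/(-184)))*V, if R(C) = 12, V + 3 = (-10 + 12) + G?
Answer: 70161/184 ≈ 381.31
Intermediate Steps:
V = -6 (V = -3 + ((-10 + 12) - 5) = -3 + (2 - 5) = -3 - 3 = -6)
(-64 + (R(1)/((-6 - 2)²) - 48/(-184)))*V = (-64 + (12/((-6 - 2)²) - 48/(-184)))*(-6) = (-64 + (12/((-8)²) - 48*(-1/184)))*(-6) = (-64 + (12/64 + 6/23))*(-6) = (-64 + (12*(1/64) + 6/23))*(-6) = (-64 + (3/16 + 6/23))*(-6) = (-64 + 165/368)*(-6) = -23387/368*(-6) = 70161/184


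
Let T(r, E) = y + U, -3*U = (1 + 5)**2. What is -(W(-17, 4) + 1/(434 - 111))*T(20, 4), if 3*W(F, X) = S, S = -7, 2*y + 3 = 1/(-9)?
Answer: -275476/8721 ≈ -31.588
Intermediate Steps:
U = -12 (U = -(1 + 5)**2/3 = -1/3*6**2 = -1/3*36 = -12)
y = -14/9 (y = -3/2 + (1/(-9))/2 = -3/2 + (1*(-1/9))/2 = -3/2 + (1/2)*(-1/9) = -3/2 - 1/18 = -14/9 ≈ -1.5556)
T(r, E) = -122/9 (T(r, E) = -14/9 - 12 = -122/9)
W(F, X) = -7/3 (W(F, X) = (1/3)*(-7) = -7/3)
-(W(-17, 4) + 1/(434 - 111))*T(20, 4) = -(-7/3 + 1/(434 - 111))*(-122)/9 = -(-7/3 + 1/323)*(-122)/9 = -(-2258)*(-122)/(969*9) = -1*275476/8721 = -275476/8721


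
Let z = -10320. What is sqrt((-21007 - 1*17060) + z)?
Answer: 127*I*sqrt(3) ≈ 219.97*I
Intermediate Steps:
sqrt((-21007 - 1*17060) + z) = sqrt((-21007 - 1*17060) - 10320) = sqrt((-21007 - 17060) - 10320) = sqrt(-38067 - 10320) = sqrt(-48387) = 127*I*sqrt(3)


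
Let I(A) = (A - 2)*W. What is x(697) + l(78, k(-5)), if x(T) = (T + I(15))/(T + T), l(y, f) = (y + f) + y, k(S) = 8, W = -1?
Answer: 114650/697 ≈ 164.49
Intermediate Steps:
I(A) = 2 - A (I(A) = (A - 2)*(-1) = (-2 + A)*(-1) = 2 - A)
l(y, f) = f + 2*y (l(y, f) = (f + y) + y = f + 2*y)
x(T) = (-13 + T)/(2*T) (x(T) = (T + (2 - 1*15))/(T + T) = (T + (2 - 15))/((2*T)) = (T - 13)*(1/(2*T)) = (-13 + T)*(1/(2*T)) = (-13 + T)/(2*T))
x(697) + l(78, k(-5)) = (½)*(-13 + 697)/697 + (8 + 2*78) = (½)*(1/697)*684 + (8 + 156) = 342/697 + 164 = 114650/697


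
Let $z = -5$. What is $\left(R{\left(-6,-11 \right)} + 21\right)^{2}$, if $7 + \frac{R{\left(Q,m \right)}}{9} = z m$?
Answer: $205209$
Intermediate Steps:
$R{\left(Q,m \right)} = -63 - 45 m$ ($R{\left(Q,m \right)} = -63 + 9 \left(- 5 m\right) = -63 - 45 m$)
$\left(R{\left(-6,-11 \right)} + 21\right)^{2} = \left(\left(-63 - -495\right) + 21\right)^{2} = \left(\left(-63 + 495\right) + 21\right)^{2} = \left(432 + 21\right)^{2} = 453^{2} = 205209$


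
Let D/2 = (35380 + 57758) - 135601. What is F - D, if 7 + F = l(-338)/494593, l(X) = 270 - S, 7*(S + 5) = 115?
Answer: 294002402579/3462151 ≈ 84919.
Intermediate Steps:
S = 80/7 (S = -5 + (⅐)*115 = -5 + 115/7 = 80/7 ≈ 11.429)
l(X) = 1810/7 (l(X) = 270 - 1*80/7 = 270 - 80/7 = 1810/7)
D = -84926 (D = 2*((35380 + 57758) - 135601) = 2*(93138 - 135601) = 2*(-42463) = -84926)
F = -24233247/3462151 (F = -7 + (1810/7)/494593 = -7 + (1810/7)*(1/494593) = -7 + 1810/3462151 = -24233247/3462151 ≈ -6.9995)
F - D = -24233247/3462151 - 1*(-84926) = -24233247/3462151 + 84926 = 294002402579/3462151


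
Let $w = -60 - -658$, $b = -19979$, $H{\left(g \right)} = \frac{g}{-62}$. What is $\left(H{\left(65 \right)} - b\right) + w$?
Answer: $\frac{1275709}{62} \approx 20576.0$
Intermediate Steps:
$H{\left(g \right)} = - \frac{g}{62}$ ($H{\left(g \right)} = g \left(- \frac{1}{62}\right) = - \frac{g}{62}$)
$w = 598$ ($w = -60 + 658 = 598$)
$\left(H{\left(65 \right)} - b\right) + w = \left(\left(- \frac{1}{62}\right) 65 - -19979\right) + 598 = \left(- \frac{65}{62} + 19979\right) + 598 = \frac{1238633}{62} + 598 = \frac{1275709}{62}$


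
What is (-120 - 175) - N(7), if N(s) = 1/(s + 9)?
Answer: -4721/16 ≈ -295.06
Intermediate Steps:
N(s) = 1/(9 + s)
(-120 - 175) - N(7) = (-120 - 175) - 1/(9 + 7) = -295 - 1/16 = -4721/16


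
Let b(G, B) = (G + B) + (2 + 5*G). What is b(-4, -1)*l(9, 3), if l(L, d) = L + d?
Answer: -276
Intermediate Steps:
b(G, B) = 2 + B + 6*G (b(G, B) = (B + G) + (2 + 5*G) = 2 + B + 6*G)
b(-4, -1)*l(9, 3) = (2 - 1 + 6*(-4))*(9 + 3) = (2 - 1 - 24)*12 = -23*12 = -276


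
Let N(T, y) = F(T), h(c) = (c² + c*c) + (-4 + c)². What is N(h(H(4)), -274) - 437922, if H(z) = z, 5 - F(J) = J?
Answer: -437949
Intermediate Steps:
F(J) = 5 - J
h(c) = (-4 + c)² + 2*c² (h(c) = (c² + c²) + (-4 + c)² = 2*c² + (-4 + c)² = (-4 + c)² + 2*c²)
N(T, y) = 5 - T
N(h(H(4)), -274) - 437922 = (5 - ((-4 + 4)² + 2*4²)) - 437922 = (5 - (0² + 2*16)) - 437922 = (5 - (0 + 32)) - 437922 = (5 - 1*32) - 437922 = (5 - 32) - 437922 = -27 - 437922 = -437949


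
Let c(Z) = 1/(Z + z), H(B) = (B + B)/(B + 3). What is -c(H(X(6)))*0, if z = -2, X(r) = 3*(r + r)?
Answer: 0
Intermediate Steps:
X(r) = 6*r (X(r) = 3*(2*r) = 6*r)
H(B) = 2*B/(3 + B) (H(B) = (2*B)/(3 + B) = 2*B/(3 + B))
c(Z) = 1/(-2 + Z) (c(Z) = 1/(Z - 2) = 1/(-2 + Z))
-c(H(X(6)))*0 = -1/(-2 + 2*(6*6)/(3 + 6*6))*0 = -1/(-2 + 2*36/(3 + 36))*0 = -1/(-2 + 2*36/39)*0 = -1/(-2 + 2*36*(1/39))*0 = -1/(-2 + 24/13)*0 = -1/(-2/13)*0 = -1*(-13/2)*0 = (13/2)*0 = 0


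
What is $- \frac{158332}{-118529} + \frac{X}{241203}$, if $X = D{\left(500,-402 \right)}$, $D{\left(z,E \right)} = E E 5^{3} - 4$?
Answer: $\frac{2432534743780}{28589550387} \approx 85.085$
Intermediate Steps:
$D{\left(z,E \right)} = -4 + 125 E^{2}$ ($D{\left(z,E \right)} = E^{2} \cdot 125 - 4 = 125 E^{2} - 4 = -4 + 125 E^{2}$)
$X = 20200496$ ($X = -4 + 125 \left(-402\right)^{2} = -4 + 125 \cdot 161604 = -4 + 20200500 = 20200496$)
$- \frac{158332}{-118529} + \frac{X}{241203} = - \frac{158332}{-118529} + \frac{20200496}{241203} = \left(-158332\right) \left(- \frac{1}{118529}\right) + 20200496 \cdot \frac{1}{241203} = \frac{158332}{118529} + \frac{20200496}{241203} = \frac{2432534743780}{28589550387}$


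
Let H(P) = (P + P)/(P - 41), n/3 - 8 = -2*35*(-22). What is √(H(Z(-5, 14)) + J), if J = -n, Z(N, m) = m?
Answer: 2*I*√94062/9 ≈ 68.155*I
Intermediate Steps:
n = 4644 (n = 24 + 3*(-2*35*(-22)) = 24 + 3*(-70*(-22)) = 24 + 3*1540 = 24 + 4620 = 4644)
H(P) = 2*P/(-41 + P) (H(P) = (2*P)/(-41 + P) = 2*P/(-41 + P))
J = -4644 (J = -1*4644 = -4644)
√(H(Z(-5, 14)) + J) = √(2*14/(-41 + 14) - 4644) = √(2*14/(-27) - 4644) = √(2*14*(-1/27) - 4644) = √(-28/27 - 4644) = √(-125416/27) = 2*I*√94062/9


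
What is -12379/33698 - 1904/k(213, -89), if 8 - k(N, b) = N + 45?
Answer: 30533121/4212250 ≈ 7.2486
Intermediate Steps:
k(N, b) = -37 - N (k(N, b) = 8 - (N + 45) = 8 - (45 + N) = 8 + (-45 - N) = -37 - N)
-12379/33698 - 1904/k(213, -89) = -12379/33698 - 1904/(-37 - 1*213) = -12379*1/33698 - 1904/(-37 - 213) = -12379/33698 - 1904/(-250) = -12379/33698 - 1904*(-1/250) = -12379/33698 + 952/125 = 30533121/4212250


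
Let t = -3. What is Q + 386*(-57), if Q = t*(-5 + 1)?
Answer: -21990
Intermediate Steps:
Q = 12 (Q = -3*(-5 + 1) = -3*(-4) = 12)
Q + 386*(-57) = 12 + 386*(-57) = 12 - 22002 = -21990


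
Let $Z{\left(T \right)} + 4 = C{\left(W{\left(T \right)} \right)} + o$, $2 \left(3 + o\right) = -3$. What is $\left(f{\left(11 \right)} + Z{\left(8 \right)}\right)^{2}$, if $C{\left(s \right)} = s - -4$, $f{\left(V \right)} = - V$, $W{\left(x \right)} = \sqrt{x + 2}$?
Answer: $\frac{1001}{4} - 31 \sqrt{10} \approx 152.22$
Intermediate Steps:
$W{\left(x \right)} = \sqrt{2 + x}$
$C{\left(s \right)} = 4 + s$ ($C{\left(s \right)} = s + 4 = 4 + s$)
$o = - \frac{9}{2}$ ($o = -3 + \frac{1}{2} \left(-3\right) = -3 - \frac{3}{2} = - \frac{9}{2} \approx -4.5$)
$Z{\left(T \right)} = - \frac{9}{2} + \sqrt{2 + T}$ ($Z{\left(T \right)} = -4 + \left(\left(4 + \sqrt{2 + T}\right) - \frac{9}{2}\right) = -4 + \left(- \frac{1}{2} + \sqrt{2 + T}\right) = - \frac{9}{2} + \sqrt{2 + T}$)
$\left(f{\left(11 \right)} + Z{\left(8 \right)}\right)^{2} = \left(\left(-1\right) 11 - \left(\frac{9}{2} - \sqrt{2 + 8}\right)\right)^{2} = \left(-11 - \left(\frac{9}{2} - \sqrt{10}\right)\right)^{2} = \left(- \frac{31}{2} + \sqrt{10}\right)^{2}$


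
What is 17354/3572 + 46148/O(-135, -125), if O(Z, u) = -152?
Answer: -266781/893 ≈ -298.75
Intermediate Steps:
17354/3572 + 46148/O(-135, -125) = 17354/3572 + 46148/(-152) = 17354*(1/3572) + 46148*(-1/152) = 8677/1786 - 11537/38 = -266781/893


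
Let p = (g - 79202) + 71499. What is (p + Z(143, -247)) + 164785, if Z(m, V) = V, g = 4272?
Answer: 161107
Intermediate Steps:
p = -3431 (p = (4272 - 79202) + 71499 = -74930 + 71499 = -3431)
(p + Z(143, -247)) + 164785 = (-3431 - 247) + 164785 = -3678 + 164785 = 161107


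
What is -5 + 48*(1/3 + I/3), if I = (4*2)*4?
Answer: 523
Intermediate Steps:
I = 32 (I = 8*4 = 32)
-5 + 48*(1/3 + I/3) = -5 + 48*(1/3 + 32/3) = -5 + 48*11 = -5 + 528 = 523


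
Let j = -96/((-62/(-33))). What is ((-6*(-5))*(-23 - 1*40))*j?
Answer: 2993760/31 ≈ 96573.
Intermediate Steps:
j = -1584/31 (j = -96/((-62*(-1/33))) = -96/62/33 = -96*33/62 = -1584/31 ≈ -51.097)
((-6*(-5))*(-23 - 1*40))*j = ((-6*(-5))*(-23 - 1*40))*(-1584/31) = (30*(-23 - 40))*(-1584/31) = (30*(-63))*(-1584/31) = -1890*(-1584/31) = 2993760/31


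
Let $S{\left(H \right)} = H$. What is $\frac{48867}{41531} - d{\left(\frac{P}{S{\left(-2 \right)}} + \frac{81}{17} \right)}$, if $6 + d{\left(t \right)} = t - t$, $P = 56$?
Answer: $\frac{42579}{5933} \approx 7.1766$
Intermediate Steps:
$d{\left(t \right)} = -6$ ($d{\left(t \right)} = -6 + \left(t - t\right) = -6 + 0 = -6$)
$\frac{48867}{41531} - d{\left(\frac{P}{S{\left(-2 \right)}} + \frac{81}{17} \right)} = \frac{48867}{41531} - -6 = 48867 \cdot \frac{1}{41531} + 6 = \frac{6981}{5933} + 6 = \frac{42579}{5933}$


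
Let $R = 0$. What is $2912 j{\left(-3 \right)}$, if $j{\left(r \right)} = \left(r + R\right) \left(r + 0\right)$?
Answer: $26208$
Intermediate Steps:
$j{\left(r \right)} = r^{2}$ ($j{\left(r \right)} = \left(r + 0\right) \left(r + 0\right) = r r = r^{2}$)
$2912 j{\left(-3 \right)} = 2912 \left(-3\right)^{2} = 2912 \cdot 9 = 26208$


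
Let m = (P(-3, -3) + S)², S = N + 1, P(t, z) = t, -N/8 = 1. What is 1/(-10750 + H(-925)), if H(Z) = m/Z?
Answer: -37/397754 ≈ -9.3022e-5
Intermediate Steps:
N = -8 (N = -8*1 = -8)
S = -7 (S = -8 + 1 = -7)
m = 100 (m = (-3 - 7)² = (-10)² = 100)
H(Z) = 100/Z
1/(-10750 + H(-925)) = 1/(-10750 + 100/(-925)) = 1/(-10750 + 100*(-1/925)) = 1/(-10750 - 4/37) = 1/(-397754/37) = -37/397754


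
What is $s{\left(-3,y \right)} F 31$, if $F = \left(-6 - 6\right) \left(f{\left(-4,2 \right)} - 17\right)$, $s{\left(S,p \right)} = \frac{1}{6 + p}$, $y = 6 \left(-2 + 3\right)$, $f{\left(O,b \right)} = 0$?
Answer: $527$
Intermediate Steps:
$y = 6$ ($y = 6 \cdot 1 = 6$)
$F = 204$ ($F = \left(-6 - 6\right) \left(0 - 17\right) = \left(-12\right) \left(-17\right) = 204$)
$s{\left(-3,y \right)} F 31 = \frac{1}{6 + 6} \cdot 204 \cdot 31 = \frac{1}{12} \cdot 204 \cdot 31 = 17 \cdot 31 = 527$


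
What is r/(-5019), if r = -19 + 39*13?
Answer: -488/5019 ≈ -0.097231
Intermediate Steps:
r = 488 (r = -19 + 507 = 488)
r/(-5019) = 488/(-5019) = 488*(-1/5019) = -488/5019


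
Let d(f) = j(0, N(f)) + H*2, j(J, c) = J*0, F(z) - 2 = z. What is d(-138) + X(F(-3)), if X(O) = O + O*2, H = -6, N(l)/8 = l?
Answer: -15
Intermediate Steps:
F(z) = 2 + z
N(l) = 8*l
j(J, c) = 0
X(O) = 3*O (X(O) = O + 2*O = 3*O)
d(f) = -12 (d(f) = 0 - 6*2 = 0 - 12 = -12)
d(-138) + X(F(-3)) = -12 + 3*(2 - 3) = -12 + 3*(-1) = -12 - 3 = -15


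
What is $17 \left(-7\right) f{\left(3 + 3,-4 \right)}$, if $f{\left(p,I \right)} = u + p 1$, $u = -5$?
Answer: $-119$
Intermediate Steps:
$f{\left(p,I \right)} = -5 + p$ ($f{\left(p,I \right)} = -5 + p 1 = -5 + p$)
$17 \left(-7\right) f{\left(3 + 3,-4 \right)} = 17 \left(-7\right) \left(-5 + \left(3 + 3\right)\right) = - 119 \left(-5 + 6\right) = \left(-119\right) 1 = -119$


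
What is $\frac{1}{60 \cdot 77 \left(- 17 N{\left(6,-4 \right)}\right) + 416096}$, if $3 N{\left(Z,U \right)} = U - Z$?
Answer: $\frac{1}{677896} \approx 1.4752 \cdot 10^{-6}$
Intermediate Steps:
$N{\left(Z,U \right)} = - \frac{Z}{3} + \frac{U}{3}$ ($N{\left(Z,U \right)} = \frac{U - Z}{3} = - \frac{Z}{3} + \frac{U}{3}$)
$\frac{1}{60 \cdot 77 \left(- 17 N{\left(6,-4 \right)}\right) + 416096} = \frac{1}{60 \cdot 77 \left(- 17 \left(\left(- \frac{1}{3}\right) 6 + \frac{1}{3} \left(-4\right)\right)\right) + 416096} = \frac{1}{4620 \left(- 17 \left(-2 - \frac{4}{3}\right)\right) + 416096} = \frac{1}{4620 \left(\left(-17\right) \left(- \frac{10}{3}\right)\right) + 416096} = \frac{1}{4620 \cdot \frac{170}{3} + 416096} = \frac{1}{261800 + 416096} = \frac{1}{677896}$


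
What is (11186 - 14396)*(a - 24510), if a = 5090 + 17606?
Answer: 5822940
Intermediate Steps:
a = 22696
(11186 - 14396)*(a - 24510) = (11186 - 14396)*(22696 - 24510) = -3210*(-1814) = 5822940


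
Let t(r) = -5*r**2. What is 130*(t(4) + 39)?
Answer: -5330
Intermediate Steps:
130*(t(4) + 39) = 130*(-5*4**2 + 39) = 130*(-5*16 + 39) = 130*(-80 + 39) = 130*(-41) = -5330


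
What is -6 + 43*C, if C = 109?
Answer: 4681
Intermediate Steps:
-6 + 43*C = -6 + 43*109 = -6 + 4687 = 4681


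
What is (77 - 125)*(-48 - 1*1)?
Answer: 2352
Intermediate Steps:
(77 - 125)*(-48 - 1*1) = -48*(-48 - 1) = -48*(-49) = 2352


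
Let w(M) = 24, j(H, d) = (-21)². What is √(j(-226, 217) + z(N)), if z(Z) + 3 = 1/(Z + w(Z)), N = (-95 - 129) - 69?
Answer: √31693849/269 ≈ 20.928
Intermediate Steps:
j(H, d) = 441
N = -293 (N = -224 - 69 = -293)
z(Z) = -3 + 1/(24 + Z) (z(Z) = -3 + 1/(Z + 24) = -3 + 1/(24 + Z))
√(j(-226, 217) + z(N)) = √(441 + (-71 - 3*(-293))/(24 - 293)) = √(441 + (-71 + 879)/(-269)) = √(441 - 1/269*808) = √(441 - 808/269) = √(117821/269) = √31693849/269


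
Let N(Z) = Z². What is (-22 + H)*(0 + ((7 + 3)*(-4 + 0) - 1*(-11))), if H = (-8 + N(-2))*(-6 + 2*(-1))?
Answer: -290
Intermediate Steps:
H = 32 (H = (-8 + (-2)²)*(-6 + 2*(-1)) = (-8 + 4)*(-6 - 2) = -4*(-8) = 32)
(-22 + H)*(0 + ((7 + 3)*(-4 + 0) - 1*(-11))) = (-22 + 32)*(0 + ((7 + 3)*(-4 + 0) - 1*(-11))) = 10*(0 + (10*(-4) + 11)) = 10*(0 + (-40 + 11)) = 10*(0 - 29) = 10*(-29) = -290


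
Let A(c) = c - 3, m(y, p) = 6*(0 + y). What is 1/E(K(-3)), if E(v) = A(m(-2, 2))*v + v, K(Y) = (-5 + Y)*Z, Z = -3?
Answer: -1/336 ≈ -0.0029762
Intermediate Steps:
K(Y) = 15 - 3*Y (K(Y) = (-5 + Y)*(-3) = 15 - 3*Y)
m(y, p) = 6*y
A(c) = -3 + c
E(v) = -14*v (E(v) = (-3 + 6*(-2))*v + v = (-3 - 12)*v + v = -15*v + v = -14*v)
1/E(K(-3)) = 1/(-14*(15 - 3*(-3))) = 1/(-14*(15 + 9)) = 1/(-14*24) = 1/(-336) = -1/336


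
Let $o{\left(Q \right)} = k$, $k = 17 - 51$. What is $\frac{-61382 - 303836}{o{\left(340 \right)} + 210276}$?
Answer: $- \frac{182609}{105121} \approx -1.7371$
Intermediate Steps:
$k = -34$
$o{\left(Q \right)} = -34$
$\frac{-61382 - 303836}{o{\left(340 \right)} + 210276} = \frac{-61382 - 303836}{-34 + 210276} = - \frac{365218}{210242} = \left(-365218\right) \frac{1}{210242} = - \frac{182609}{105121}$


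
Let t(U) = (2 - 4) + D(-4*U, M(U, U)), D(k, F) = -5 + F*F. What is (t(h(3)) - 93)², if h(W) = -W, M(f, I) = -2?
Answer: 9216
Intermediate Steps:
D(k, F) = -5 + F²
t(U) = -3 (t(U) = (2 - 4) + (-5 + (-2)²) = -2 + (-5 + 4) = -2 - 1 = -3)
(t(h(3)) - 93)² = (-3 - 93)² = (-96)² = 9216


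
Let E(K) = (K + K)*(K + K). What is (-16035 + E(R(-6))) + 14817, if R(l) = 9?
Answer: -894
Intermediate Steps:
E(K) = 4*K² (E(K) = (2*K)*(2*K) = 4*K²)
(-16035 + E(R(-6))) + 14817 = (-16035 + 4*9²) + 14817 = (-16035 + 4*81) + 14817 = (-16035 + 324) + 14817 = -15711 + 14817 = -894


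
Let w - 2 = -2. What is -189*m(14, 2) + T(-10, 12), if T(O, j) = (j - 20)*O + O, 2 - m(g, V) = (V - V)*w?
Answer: -308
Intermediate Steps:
w = 0 (w = 2 - 2 = 0)
m(g, V) = 2 (m(g, V) = 2 - (V - V)*0 = 2 - 0*0 = 2 - 1*0 = 2 + 0 = 2)
T(O, j) = O + O*(-20 + j) (T(O, j) = (-20 + j)*O + O = O*(-20 + j) + O = O + O*(-20 + j))
-189*m(14, 2) + T(-10, 12) = -189*2 - 10*(-19 + 12) = -378 - 10*(-7) = -378 + 70 = -308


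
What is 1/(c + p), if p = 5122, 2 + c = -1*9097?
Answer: -1/3977 ≈ -0.00025145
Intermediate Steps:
c = -9099 (c = -2 - 1*9097 = -2 - 9097 = -9099)
1/(c + p) = 1/(-9099 + 5122) = 1/(-3977) = -1/3977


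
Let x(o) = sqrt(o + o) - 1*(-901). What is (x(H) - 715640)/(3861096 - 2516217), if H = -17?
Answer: -714739/1344879 + I*sqrt(34)/1344879 ≈ -0.53145 + 4.3357e-6*I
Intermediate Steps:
x(o) = 901 + sqrt(2)*sqrt(o) (x(o) = sqrt(2*o) + 901 = sqrt(2)*sqrt(o) + 901 = 901 + sqrt(2)*sqrt(o))
(x(H) - 715640)/(3861096 - 2516217) = ((901 + sqrt(2)*sqrt(-17)) - 715640)/(3861096 - 2516217) = ((901 + sqrt(2)*(I*sqrt(17))) - 715640)/1344879 = ((901 + I*sqrt(34)) - 715640)*(1/1344879) = (-714739 + I*sqrt(34))*(1/1344879) = -714739/1344879 + I*sqrt(34)/1344879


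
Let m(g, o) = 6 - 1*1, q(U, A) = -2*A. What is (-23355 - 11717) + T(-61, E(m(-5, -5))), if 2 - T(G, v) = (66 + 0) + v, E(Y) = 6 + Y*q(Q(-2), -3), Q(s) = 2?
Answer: -35172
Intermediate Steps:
m(g, o) = 5 (m(g, o) = 6 - 1 = 5)
E(Y) = 6 + 6*Y (E(Y) = 6 + Y*(-2*(-3)) = 6 + Y*6 = 6 + 6*Y)
T(G, v) = -64 - v (T(G, v) = 2 - ((66 + 0) + v) = 2 - (66 + v) = 2 + (-66 - v) = -64 - v)
(-23355 - 11717) + T(-61, E(m(-5, -5))) = (-23355 - 11717) + (-64 - (6 + 6*5)) = -35072 + (-64 - (6 + 30)) = -35072 + (-64 - 1*36) = -35072 + (-64 - 36) = -35072 - 100 = -35172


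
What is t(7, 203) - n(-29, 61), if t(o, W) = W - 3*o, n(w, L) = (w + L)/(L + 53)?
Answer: 10358/57 ≈ 181.72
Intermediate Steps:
n(w, L) = (L + w)/(53 + L)
t(7, 203) - n(-29, 61) = (203 - 3*7) - (61 - 29)/(53 + 61) = (203 - 21) - 32/114 = 182 - 32/114 = 182 - 1*16/57 = 182 - 16/57 = 10358/57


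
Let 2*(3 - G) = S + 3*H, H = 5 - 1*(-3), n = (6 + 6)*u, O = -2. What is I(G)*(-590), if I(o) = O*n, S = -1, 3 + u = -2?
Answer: -70800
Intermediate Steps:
u = -5 (u = -3 - 2 = -5)
n = -60 (n = (6 + 6)*(-5) = 12*(-5) = -60)
H = 8 (H = 5 + 3 = 8)
G = -17/2 (G = 3 - (-1 + 3*8)/2 = 3 - (-1 + 24)/2 = 3 - ½*23 = 3 - 23/2 = -17/2 ≈ -8.5000)
I(o) = 120 (I(o) = -2*(-60) = 120)
I(G)*(-590) = 120*(-590) = -70800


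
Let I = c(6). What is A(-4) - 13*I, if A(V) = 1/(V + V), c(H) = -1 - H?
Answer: 727/8 ≈ 90.875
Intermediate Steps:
A(V) = 1/(2*V)
I = -7 (I = -1 - 1*6 = -1 - 6 = -7)
A(-4) - 13*I = (1/2)/(-4) - 13*(-7) = (1/2)*(-1/4) + 91 = -1/8 + 91 = 727/8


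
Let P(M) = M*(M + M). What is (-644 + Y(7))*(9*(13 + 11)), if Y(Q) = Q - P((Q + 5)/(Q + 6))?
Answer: -23315256/169 ≈ -1.3796e+5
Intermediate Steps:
P(M) = 2*M**2 (P(M) = M*(2*M) = 2*M**2)
Y(Q) = Q - 2*(5 + Q)**2/(6 + Q)**2 (Y(Q) = Q - 2*((Q + 5)/(Q + 6))**2 = Q - 2*((5 + Q)/(6 + Q))**2 = Q - 2*(5 + Q)**2/(6 + Q)**2)
(-644 + Y(7))*(9*(13 + 11)) = (-644 + (7 - 2*(5 + 7)**2/(6 + 7)**2))*(9*(13 + 11)) = (-644 + (7 - 2*12**2/13**2))*(9*24) = (-644 + (7 - 2*144*1/169))*216 = (-644 + (7 - 288/169))*216 = (-644 + 895/169)*216 = -107941/169*216 = -23315256/169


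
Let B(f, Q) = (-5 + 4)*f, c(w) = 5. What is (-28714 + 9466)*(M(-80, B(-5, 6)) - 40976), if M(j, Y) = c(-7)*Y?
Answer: 788224848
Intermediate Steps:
B(f, Q) = -f
M(j, Y) = 5*Y
(-28714 + 9466)*(M(-80, B(-5, 6)) - 40976) = (-28714 + 9466)*(5*(-1*(-5)) - 40976) = -19248*(5*5 - 40976) = -19248*(25 - 40976) = -19248*(-40951) = 788224848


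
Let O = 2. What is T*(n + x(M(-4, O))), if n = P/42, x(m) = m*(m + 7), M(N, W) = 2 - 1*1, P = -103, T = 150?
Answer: 5825/7 ≈ 832.14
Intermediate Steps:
M(N, W) = 1 (M(N, W) = 2 - 1 = 1)
x(m) = m*(7 + m)
n = -103/42 ≈ -2.4524
T*(n + x(M(-4, O))) = 150*(-103/42 + 1*(7 + 1)) = 150*(-103/42 + 1*8) = 150*(-103/42 + 8) = 150*(233/42) = 5825/7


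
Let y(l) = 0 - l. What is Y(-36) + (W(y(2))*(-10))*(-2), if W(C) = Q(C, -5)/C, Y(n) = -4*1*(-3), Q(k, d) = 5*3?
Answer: -138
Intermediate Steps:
Q(k, d) = 15
y(l) = -l
Y(n) = 12 (Y(n) = -4*(-3) = 12)
W(C) = 15/C
Y(-36) + (W(y(2))*(-10))*(-2) = 12 + ((15/((-1*2)))*(-10))*(-2) = 12 + ((15/(-2))*(-10))*(-2) = 12 + ((15*(-1/2))*(-10))*(-2) = 12 - 15/2*(-10)*(-2) = 12 + 75*(-2) = 12 - 150 = -138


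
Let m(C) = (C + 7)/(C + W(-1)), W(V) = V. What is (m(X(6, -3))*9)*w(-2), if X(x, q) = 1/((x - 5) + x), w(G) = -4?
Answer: 300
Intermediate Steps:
X(x, q) = 1/(-5 + 2*x) (X(x, q) = 1/((-5 + x) + x) = 1/(-5 + 2*x))
m(C) = (7 + C)/(-1 + C) (m(C) = (C + 7)/(C - 1) = (7 + C)/(-1 + C))
(m(X(6, -3))*9)*w(-2) = (((7 + 1/(-5 + 2*6))/(-1 + 1/(-5 + 2*6)))*9)*(-4) = (((7 + 1/(-5 + 12))/(-1 + 1/(-5 + 12)))*9)*(-4) = (((7 + 1/7)/(-1 + 1/7))*9)*(-4) = (((7 + ⅐)/(-1 + ⅐))*9)*(-4) = (((50/7)/(-6/7))*9)*(-4) = (-7/6*50/7*9)*(-4) = -25/3*9*(-4) = -75*(-4) = 300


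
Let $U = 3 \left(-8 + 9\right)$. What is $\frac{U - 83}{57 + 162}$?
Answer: $- \frac{80}{219} \approx -0.3653$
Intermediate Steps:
$U = 3$ ($U = 3 \cdot 1 = 3$)
$\frac{U - 83}{57 + 162} = \frac{3 - 83}{57 + 162} = - \frac{80}{219}$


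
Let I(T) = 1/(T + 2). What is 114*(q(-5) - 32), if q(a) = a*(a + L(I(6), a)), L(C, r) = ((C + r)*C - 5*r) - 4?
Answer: -397461/32 ≈ -12421.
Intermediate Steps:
I(T) = 1/(2 + T)
L(C, r) = -4 - 5*r + C*(C + r) (L(C, r) = (C*(C + r) - 5*r) - 4 = (-5*r + C*(C + r)) - 4 = -4 - 5*r + C*(C + r))
q(a) = a*(-255/64 - 31*a/8) (q(a) = a*(a + (-4 + (1/(2 + 6))² - 5*a + a/(2 + 6))) = a*(a + (-4 + (1/8)² - 5*a + a/8)) = a*(a + (-4 + (⅛)² - 5*a + a/8)) = a*(a + (-4 + 1/64 - 5*a + a/8)) = a*(a + (-255/64 - 39*a/8)) = a*(-255/64 - 31*a/8))
114*(q(-5) - 32) = 114*(-1/64*(-5)*(255 + 248*(-5)) - 32) = 114*(-1/64*(-5)*(255 - 1240) - 32) = 114*(-1/64*(-5)*(-985) - 32) = 114*(-4925/64 - 32) = 114*(-6973/64) = -397461/32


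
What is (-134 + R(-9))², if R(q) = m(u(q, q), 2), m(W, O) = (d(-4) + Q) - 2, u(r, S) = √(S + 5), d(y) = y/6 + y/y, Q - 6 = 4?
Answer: 142129/9 ≈ 15792.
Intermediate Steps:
Q = 10 (Q = 6 + 4 = 10)
d(y) = 1 + y/6 (d(y) = y*(⅙) + 1 = y/6 + 1 = 1 + y/6)
u(r, S) = √(5 + S)
m(W, O) = 25/3 (m(W, O) = ((1 + (⅙)*(-4)) + 10) - 2 = ((1 - ⅔) + 10) - 2 = (⅓ + 10) - 2 = 31/3 - 2 = 25/3)
R(q) = 25/3
(-134 + R(-9))² = (-134 + 25/3)² = (-377/3)² = 142129/9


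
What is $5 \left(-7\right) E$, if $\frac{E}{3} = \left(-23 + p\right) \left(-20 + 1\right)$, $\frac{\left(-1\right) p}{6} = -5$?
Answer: $13965$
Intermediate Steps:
$p = 30$ ($p = \left(-6\right) \left(-5\right) = 30$)
$E = -399$ ($E = 3 \left(-23 + 30\right) \left(-20 + 1\right) = 3 \cdot 7 \left(-19\right) = 3 \left(-133\right) = -399$)
$5 \left(-7\right) E = 5 \left(-7\right) \left(-399\right) = \left(-35\right) \left(-399\right) = 13965$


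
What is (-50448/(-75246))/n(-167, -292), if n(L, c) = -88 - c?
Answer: 2102/639591 ≈ 0.0032865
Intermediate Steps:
(-50448/(-75246))/n(-167, -292) = (-50448/(-75246))/(-88 - 1*(-292)) = (-50448*(-1/75246))/(-88 + 292) = (8408/12541)/204 = (8408/12541)*(1/204) = 2102/639591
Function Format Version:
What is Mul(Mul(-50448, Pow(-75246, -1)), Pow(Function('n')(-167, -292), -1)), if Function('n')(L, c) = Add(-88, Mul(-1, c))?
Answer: Rational(2102, 639591) ≈ 0.0032865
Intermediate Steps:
Mul(Mul(-50448, Pow(-75246, -1)), Pow(Function('n')(-167, -292), -1)) = Mul(Mul(-50448, Pow(-75246, -1)), Pow(Add(-88, Mul(-1, -292)), -1)) = Mul(Mul(-50448, Rational(-1, 75246)), Pow(Add(-88, 292), -1)) = Mul(Rational(8408, 12541), Pow(204, -1)) = Mul(Rational(8408, 12541), Rational(1, 204)) = Rational(2102, 639591)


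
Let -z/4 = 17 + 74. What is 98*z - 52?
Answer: -35724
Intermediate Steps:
z = -364 (z = -4*(17 + 74) = -4*91 = -364)
98*z - 52 = 98*(-364) - 52 = -35672 - 52 = -35724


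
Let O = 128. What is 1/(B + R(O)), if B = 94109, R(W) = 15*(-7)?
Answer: 1/94004 ≈ 1.0638e-5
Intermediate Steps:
R(W) = -105
1/(B + R(O)) = 1/(94109 - 105) = 1/94004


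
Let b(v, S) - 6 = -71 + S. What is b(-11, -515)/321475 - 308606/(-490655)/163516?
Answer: -84425741481/46894401671810 ≈ -0.0018003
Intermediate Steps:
b(v, S) = -65 + S (b(v, S) = 6 + (-71 + S) = -65 + S)
b(-11, -515)/321475 - 308606/(-490655)/163516 = (-65 - 515)/321475 - 308606/(-490655)/163516 = -580*1/321475 - 308606*(-1/490655)*(1/163516) = -116/64295 + (308606/490655)*(1/163516) = -116/64295 + 154303/40114971490 = -84425741481/46894401671810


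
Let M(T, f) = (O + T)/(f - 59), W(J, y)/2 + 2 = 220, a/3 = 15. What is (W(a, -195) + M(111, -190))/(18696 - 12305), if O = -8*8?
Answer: 108517/1591359 ≈ 0.068191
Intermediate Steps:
a = 45 (a = 3*15 = 45)
O = -64
W(J, y) = 436 (W(J, y) = -4 + 2*220 = -4 + 440 = 436)
M(T, f) = (-64 + T)/(-59 + f) (M(T, f) = (-64 + T)/(f - 59) = (-64 + T)/(-59 + f))
(W(a, -195) + M(111, -190))/(18696 - 12305) = (436 + (-64 + 111)/(-59 - 190))/(18696 - 12305) = (436 + 47/(-249))/6391 = (436 - 1/249*47)*(1/6391) = (436 - 47/249)*(1/6391) = (108517/249)*(1/6391) = 108517/1591359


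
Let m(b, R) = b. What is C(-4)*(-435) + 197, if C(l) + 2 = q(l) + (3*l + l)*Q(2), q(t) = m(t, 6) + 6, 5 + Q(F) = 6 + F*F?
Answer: 34997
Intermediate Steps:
Q(F) = 1 + F² (Q(F) = -5 + (6 + F*F) = -5 + (6 + F²) = 1 + F²)
q(t) = 6 + t (q(t) = t + 6 = 6 + t)
C(l) = 4 + 21*l (C(l) = -2 + ((6 + l) + (3*l + l)*(1 + 2²)) = -2 + ((6 + l) + (4*l)*(1 + 4)) = -2 + ((6 + l) + (4*l)*5) = -2 + ((6 + l) + 20*l) = -2 + (6 + 21*l) = 4 + 21*l)
C(-4)*(-435) + 197 = (4 + 21*(-4))*(-435) + 197 = (4 - 84)*(-435) + 197 = -80*(-435) + 197 = 34800 + 197 = 34997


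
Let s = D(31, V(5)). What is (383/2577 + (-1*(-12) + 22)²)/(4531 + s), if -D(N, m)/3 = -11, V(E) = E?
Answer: 2979395/11761428 ≈ 0.25332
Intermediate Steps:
D(N, m) = 33 (D(N, m) = -3*(-11) = 33)
s = 33
(383/2577 + (-1*(-12) + 22)²)/(4531 + s) = (383/2577 + (-1*(-12) + 22)²)/(4531 + 33) = (383*(1/2577) + (12 + 22)²)/4564 = (383/2577 + 34²)*(1/4564) = (383/2577 + 1156)*(1/4564) = (2979395/2577)*(1/4564) = 2979395/11761428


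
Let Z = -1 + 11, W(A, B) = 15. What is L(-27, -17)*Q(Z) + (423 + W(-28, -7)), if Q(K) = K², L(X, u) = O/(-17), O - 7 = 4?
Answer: 6346/17 ≈ 373.29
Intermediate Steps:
O = 11 (O = 7 + 4 = 11)
L(X, u) = -11/17 (L(X, u) = 11/(-17) = 11*(-1/17) = -11/17)
Z = 10
L(-27, -17)*Q(Z) + (423 + W(-28, -7)) = -11/17*10² + (423 + 15) = -11/17*100 + 438 = -1100/17 + 438 = 6346/17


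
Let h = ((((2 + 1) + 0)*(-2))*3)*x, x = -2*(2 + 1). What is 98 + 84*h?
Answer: 9170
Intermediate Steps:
x = -6 (x = -2*3 = -6)
h = 108 (h = ((((2 + 1) + 0)*(-2))*3)*(-6) = (((3 + 0)*(-2))*3)*(-6) = ((3*(-2))*3)*(-6) = -6*3*(-6) = -18*(-6) = 108)
98 + 84*h = 98 + 84*108 = 98 + 9072 = 9170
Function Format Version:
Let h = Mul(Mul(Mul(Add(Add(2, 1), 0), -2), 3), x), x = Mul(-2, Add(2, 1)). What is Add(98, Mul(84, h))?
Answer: 9170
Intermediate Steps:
x = -6 (x = Mul(-2, 3) = -6)
h = 108 (h = Mul(Mul(Mul(Add(Add(2, 1), 0), -2), 3), -6) = Mul(Mul(Mul(Add(3, 0), -2), 3), -6) = Mul(Mul(Mul(3, -2), 3), -6) = Mul(Mul(-6, 3), -6) = Mul(-18, -6) = 108)
Add(98, Mul(84, h)) = Add(98, Mul(84, 108)) = Add(98, 9072) = 9170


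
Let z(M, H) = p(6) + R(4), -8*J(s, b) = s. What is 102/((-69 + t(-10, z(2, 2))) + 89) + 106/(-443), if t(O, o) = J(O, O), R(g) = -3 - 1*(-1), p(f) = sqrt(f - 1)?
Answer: 10102/2215 ≈ 4.5607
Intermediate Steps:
J(s, b) = -s/8
p(f) = sqrt(-1 + f)
R(g) = -2 (R(g) = -3 + 1 = -2)
z(M, H) = -2 + sqrt(5) (z(M, H) = sqrt(-1 + 6) - 2 = sqrt(5) - 2 = -2 + sqrt(5))
t(O, o) = -O/8
102/((-69 + t(-10, z(2, 2))) + 89) + 106/(-443) = 102/((-69 - 1/8*(-10)) + 89) + 106/(-443) = 102/((-69 + 5/4) + 89) + 106*(-1/443) = 102/(-271/4 + 89) - 106/443 = 102/(85/4) - 106/443 = 102*(4/85) - 106/443 = 24/5 - 106/443 = 10102/2215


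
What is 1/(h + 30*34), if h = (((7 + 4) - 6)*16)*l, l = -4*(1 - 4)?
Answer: 1/1980 ≈ 0.00050505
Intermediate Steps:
l = 12 (l = -4*(-3) = 12)
h = 960 (h = (((7 + 4) - 6)*16)*12 = ((11 - 6)*16)*12 = (5*16)*12 = 80*12 = 960)
1/(h + 30*34) = 1/(960 + 30*34) = 1/(960 + 1020) = 1/1980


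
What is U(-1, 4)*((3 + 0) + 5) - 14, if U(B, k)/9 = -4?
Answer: -302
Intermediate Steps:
U(B, k) = -36 (U(B, k) = 9*(-4) = -36)
U(-1, 4)*((3 + 0) + 5) - 14 = -36*((3 + 0) + 5) - 14 = -36*(3 + 5) - 14 = -36*8 - 14 = -288 - 14 = -302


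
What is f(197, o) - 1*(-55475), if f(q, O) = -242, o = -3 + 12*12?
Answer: 55233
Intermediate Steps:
o = 141 (o = -3 + 144 = 141)
f(197, o) - 1*(-55475) = -242 - 1*(-55475) = -242 + 55475 = 55233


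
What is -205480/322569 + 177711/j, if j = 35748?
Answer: 1851057797/427081356 ≈ 4.3342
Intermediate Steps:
-205480/322569 + 177711/j = -205480/322569 + 177711/35748 = -205480*1/322569 + 177711*(1/35748) = -205480/322569 + 59237/11916 = 1851057797/427081356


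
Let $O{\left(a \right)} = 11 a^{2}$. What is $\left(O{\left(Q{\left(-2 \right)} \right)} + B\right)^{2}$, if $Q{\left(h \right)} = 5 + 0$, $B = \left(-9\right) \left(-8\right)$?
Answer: $120409$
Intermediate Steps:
$B = 72$
$Q{\left(h \right)} = 5$
$\left(O{\left(Q{\left(-2 \right)} \right)} + B\right)^{2} = \left(11 \cdot 5^{2} + 72\right)^{2} = \left(11 \cdot 25 + 72\right)^{2} = \left(275 + 72\right)^{2} = 347^{2} = 120409$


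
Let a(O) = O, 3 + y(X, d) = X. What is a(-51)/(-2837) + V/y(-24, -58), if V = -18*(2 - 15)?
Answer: -73609/8511 ≈ -8.6487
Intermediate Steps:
y(X, d) = -3 + X
V = 234 (V = -18*(-13) = 234)
a(-51)/(-2837) + V/y(-24, -58) = -51/(-2837) + 234/(-3 - 24) = -51*(-1/2837) + 234/(-27) = 51/2837 + 234*(-1/27) = 51/2837 - 26/3 = -73609/8511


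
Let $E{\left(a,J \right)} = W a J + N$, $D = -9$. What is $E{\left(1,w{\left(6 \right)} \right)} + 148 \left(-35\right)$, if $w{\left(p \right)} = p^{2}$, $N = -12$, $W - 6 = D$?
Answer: $-5300$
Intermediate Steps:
$W = -3$ ($W = 6 - 9 = -3$)
$E{\left(a,J \right)} = -12 - 3 J a$ ($E{\left(a,J \right)} = - 3 a J - 12 = - 3 J a - 12 = -12 - 3 J a$)
$E{\left(1,w{\left(6 \right)} \right)} + 148 \left(-35\right) = \left(-12 - 3 \cdot 6^{2} \cdot 1\right) + 148 \left(-35\right) = \left(-12 - 108 \cdot 1\right) - 5180 = \left(-12 - 108\right) - 5180 = -120 - 5180 = -5300$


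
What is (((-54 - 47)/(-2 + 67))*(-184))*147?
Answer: 2731848/65 ≈ 42028.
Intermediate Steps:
(((-54 - 47)/(-2 + 67))*(-184))*147 = (-101/65*(-184))*147 = (-101*1/65*(-184))*147 = -101/65*(-184)*147 = (18584/65)*147 = 2731848/65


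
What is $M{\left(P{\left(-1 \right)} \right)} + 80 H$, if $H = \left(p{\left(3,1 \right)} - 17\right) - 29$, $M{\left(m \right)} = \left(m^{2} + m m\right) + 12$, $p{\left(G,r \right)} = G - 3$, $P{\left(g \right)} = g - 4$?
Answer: $-3618$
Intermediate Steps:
$P{\left(g \right)} = -4 + g$ ($P{\left(g \right)} = g - 4 = -4 + g$)
$p{\left(G,r \right)} = -3 + G$
$M{\left(m \right)} = 12 + 2 m^{2}$ ($M{\left(m \right)} = \left(m^{2} + m^{2}\right) + 12 = 2 m^{2} + 12 = 12 + 2 m^{2}$)
$H = -46$ ($H = \left(\left(-3 + 3\right) - 17\right) - 29 = \left(0 - 17\right) - 29 = -17 - 29 = -46$)
$M{\left(P{\left(-1 \right)} \right)} + 80 H = \left(12 + 2 \left(-4 - 1\right)^{2}\right) + 80 \left(-46\right) = \left(12 + 2 \left(-5\right)^{2}\right) - 3680 = \left(12 + 2 \cdot 25\right) - 3680 = \left(12 + 50\right) - 3680 = 62 - 3680 = -3618$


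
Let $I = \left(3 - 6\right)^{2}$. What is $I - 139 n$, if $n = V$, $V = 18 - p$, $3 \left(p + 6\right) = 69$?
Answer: $-130$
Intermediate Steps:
$p = 17$ ($p = -6 + \frac{1}{3} \cdot 69 = -6 + 23 = 17$)
$V = 1$ ($V = 18 - 17 = 1$)
$n = 1$
$I = 9$ ($I = \left(-3\right)^{2} = 9$)
$I - 139 n = 9 - 139 = -130$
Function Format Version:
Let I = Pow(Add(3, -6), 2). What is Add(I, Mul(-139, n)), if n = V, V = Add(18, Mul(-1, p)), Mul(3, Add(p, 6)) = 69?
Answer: -130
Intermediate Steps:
p = 17 (p = Add(-6, Mul(Rational(1, 3), 69)) = Add(-6, 23) = 17)
V = 1 (V = Add(18, Mul(-1, 17)) = Add(18, -17) = 1)
n = 1
I = 9 (I = Pow(-3, 2) = 9)
Add(I, Mul(-139, n)) = Add(9, Mul(-139, 1)) = Add(9, -139) = -130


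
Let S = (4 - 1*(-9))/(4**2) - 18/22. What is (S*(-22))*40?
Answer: 5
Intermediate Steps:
S = -1/176 (S = (4 + 9)/16 - 18*1/22 = 13*(1/16) - 9/11 = 13/16 - 9/11 = -1/176 ≈ -0.0056818)
(S*(-22))*40 = -1/176*(-22)*40 = (1/8)*40 = 5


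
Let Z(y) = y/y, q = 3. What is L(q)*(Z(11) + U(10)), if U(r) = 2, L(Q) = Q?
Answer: 9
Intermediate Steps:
Z(y) = 1
L(q)*(Z(11) + U(10)) = 3*(1 + 2) = 3*3 = 9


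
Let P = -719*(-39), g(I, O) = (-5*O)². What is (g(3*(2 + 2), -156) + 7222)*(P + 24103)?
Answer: 32100993568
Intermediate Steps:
g(I, O) = 25*O²
P = 28041
(g(3*(2 + 2), -156) + 7222)*(P + 24103) = (25*(-156)² + 7222)*(28041 + 24103) = (25*24336 + 7222)*52144 = (608400 + 7222)*52144 = 615622*52144 = 32100993568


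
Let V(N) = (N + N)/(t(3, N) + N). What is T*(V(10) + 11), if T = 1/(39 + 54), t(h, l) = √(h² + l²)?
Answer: -101/837 + 20*√109/837 ≈ 0.12880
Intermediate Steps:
V(N) = 2*N/(N + √(9 + N²)) (V(N) = (N + N)/(√(3² + N²) + N) = (2*N)/(√(9 + N²) + N) = (2*N)/(N + √(9 + N²)) = 2*N/(N + √(9 + N²)))
T = 1/93 ≈ 0.010753
T*(V(10) + 11) = (2*10/(10 + √(9 + 10²)) + 11)/93 = (2*10/(10 + √(9 + 100)) + 11)/93 = (2*10/(10 + √109) + 11)/93 = (20/(10 + √109) + 11)/93 = (11 + 20/(10 + √109))/93 = 11/93 + 20/(93*(10 + √109))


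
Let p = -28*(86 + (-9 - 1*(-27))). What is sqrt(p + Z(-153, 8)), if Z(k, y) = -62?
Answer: I*sqrt(2974) ≈ 54.534*I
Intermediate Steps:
p = -2912 (p = -28*(86 + (-9 + 27)) = -28*(86 + 18) = -28*104 = -2912)
sqrt(p + Z(-153, 8)) = sqrt(-2912 - 62) = sqrt(-2974) = I*sqrt(2974)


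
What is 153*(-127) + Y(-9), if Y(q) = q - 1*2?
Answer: -19442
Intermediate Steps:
Y(q) = -2 + q (Y(q) = q - 2 = -2 + q)
153*(-127) + Y(-9) = 153*(-127) + (-2 - 9) = -19431 - 11 = -19442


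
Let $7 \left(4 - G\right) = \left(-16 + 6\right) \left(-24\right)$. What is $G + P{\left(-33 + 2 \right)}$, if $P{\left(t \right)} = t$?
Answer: $- \frac{429}{7} \approx -61.286$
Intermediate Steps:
$G = - \frac{212}{7}$ ($G = 4 - \frac{\left(-16 + 6\right) \left(-24\right)}{7} = 4 - \frac{\left(-10\right) \left(-24\right)}{7} = 4 - \frac{240}{7} = - \frac{212}{7} \approx -30.286$)
$G + P{\left(-33 + 2 \right)} = - \frac{212}{7} + \left(-33 + 2\right) = - \frac{212}{7} - 31 = - \frac{429}{7}$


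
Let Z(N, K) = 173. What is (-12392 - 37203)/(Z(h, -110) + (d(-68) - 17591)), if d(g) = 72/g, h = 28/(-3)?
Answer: 843115/296124 ≈ 2.8472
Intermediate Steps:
h = -28/3 (h = 28*(-1/3) = -28/3 ≈ -9.3333)
(-12392 - 37203)/(Z(h, -110) + (d(-68) - 17591)) = (-12392 - 37203)/(173 + (72/(-68) - 17591)) = -49595/(173 + (72*(-1/68) - 17591)) = -49595/(173 + (-18/17 - 17591)) = -49595/(173 - 299065/17) = -49595/(-296124/17) = -49595*(-17/296124) = 843115/296124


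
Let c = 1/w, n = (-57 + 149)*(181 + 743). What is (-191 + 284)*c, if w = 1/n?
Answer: 7905744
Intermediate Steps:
n = 85008 (n = 92*924 = 85008)
w = 1/85008 ≈ 1.1764e-5
c = 85008 (c = 1/(1/85008) = 85008)
(-191 + 284)*c = (-191 + 284)*85008 = 93*85008 = 7905744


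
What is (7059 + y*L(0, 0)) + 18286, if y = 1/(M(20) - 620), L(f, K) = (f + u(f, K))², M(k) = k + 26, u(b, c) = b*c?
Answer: 25345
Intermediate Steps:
M(k) = 26 + k
L(f, K) = (f + K*f)² (L(f, K) = (f + f*K)² = (f + K*f)²)
y = -1/574 (y = 1/((26 + 20) - 620) = 1/(46 - 620) = 1/(-574) = -1/574 ≈ -0.0017422)
(7059 + y*L(0, 0)) + 18286 = (7059 - 0²*(1 + 0)²/574) + 18286 = (7059 - 0*1²) + 18286 = (7059 - 0) + 18286 = (7059 - 1/574*0) + 18286 = (7059 + 0) + 18286 = 7059 + 18286 = 25345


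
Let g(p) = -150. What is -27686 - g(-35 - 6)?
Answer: -27536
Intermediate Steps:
-27686 - g(-35 - 6) = -27686 - 1*(-150) = -27686 + 150 = -27536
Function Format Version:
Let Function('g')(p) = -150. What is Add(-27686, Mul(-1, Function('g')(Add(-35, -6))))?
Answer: -27536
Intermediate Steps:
Add(-27686, Mul(-1, Function('g')(Add(-35, -6)))) = Add(-27686, Mul(-1, -150)) = Add(-27686, 150) = -27536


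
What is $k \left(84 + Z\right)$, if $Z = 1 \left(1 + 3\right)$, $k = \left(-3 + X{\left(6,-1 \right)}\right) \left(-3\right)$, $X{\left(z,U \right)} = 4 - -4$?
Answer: $-1320$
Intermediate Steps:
$X{\left(z,U \right)} = 8$ ($X{\left(z,U \right)} = 4 + 4 = 8$)
$k = -15$ ($k = \left(-3 + 8\right) \left(-3\right) = 5 \left(-3\right) = -15$)
$Z = 4$ ($Z = 1 \cdot 4 = 4$)
$k \left(84 + Z\right) = - 15 \left(84 + 4\right) = \left(-15\right) 88 = -1320$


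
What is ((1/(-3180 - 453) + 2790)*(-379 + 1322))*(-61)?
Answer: -583057097087/3633 ≈ -1.6049e+8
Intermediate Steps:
((1/(-3180 - 453) + 2790)*(-379 + 1322))*(-61) = ((1/(-3633) + 2790)*943)*(-61) = ((-1/3633 + 2790)*943)*(-61) = ((10136069/3633)*943)*(-61) = (9558313067/3633)*(-61) = -583057097087/3633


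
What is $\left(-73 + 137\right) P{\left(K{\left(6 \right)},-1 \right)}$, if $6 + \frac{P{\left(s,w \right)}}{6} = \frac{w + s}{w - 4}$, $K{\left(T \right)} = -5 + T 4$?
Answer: $- \frac{18432}{5} \approx -3686.4$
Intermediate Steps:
$K{\left(T \right)} = -5 + 4 T$
$P{\left(s,w \right)} = -36 + \frac{6 \left(s + w\right)}{-4 + w}$ ($P{\left(s,w \right)} = -36 + 6 \frac{w + s}{w - 4} = -36 + 6 \frac{s + w}{-4 + w} = -36 + \frac{6 \left(s + w\right)}{-4 + w}$)
$\left(-73 + 137\right) P{\left(K{\left(6 \right)},-1 \right)} = \left(-73 + 137\right) \frac{6 \left(24 + \left(-5 + 4 \cdot 6\right) - -5\right)}{-4 - 1} = 64 \frac{6 \left(24 + \left(-5 + 24\right) + 5\right)}{-5} = 64 \cdot 6 \left(- \frac{1}{5}\right) \left(24 + 19 + 5\right) = 64 \cdot 6 \left(- \frac{1}{5}\right) 48 = 64 \left(- \frac{288}{5}\right) = - \frac{18432}{5}$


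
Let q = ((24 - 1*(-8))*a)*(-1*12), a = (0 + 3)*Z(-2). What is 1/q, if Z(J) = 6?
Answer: -1/6912 ≈ -0.00014468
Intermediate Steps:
a = 18 (a = (0 + 3)*6 = 3*6 = 18)
q = -6912 (q = ((24 - 1*(-8))*18)*(-1*12) = ((24 + 8)*18)*(-12) = (32*18)*(-12) = 576*(-12) = -6912)
1/q = 1/(-6912) = -1/6912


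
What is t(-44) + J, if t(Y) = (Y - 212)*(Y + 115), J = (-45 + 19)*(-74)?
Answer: -16252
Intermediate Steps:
J = 1924 (J = -26*(-74) = 1924)
t(Y) = (-212 + Y)*(115 + Y)
t(-44) + J = (-24380 + (-44)² - 97*(-44)) + 1924 = (-24380 + 1936 + 4268) + 1924 = -18176 + 1924 = -16252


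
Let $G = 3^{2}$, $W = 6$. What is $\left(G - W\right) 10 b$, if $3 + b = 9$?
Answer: $180$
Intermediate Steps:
$b = 6$ ($b = -3 + 9 = 6$)
$G = 9$
$\left(G - W\right) 10 b = \left(9 - 6\right) 10 \cdot 6 = 3 \cdot 10 \cdot 6 = 30 \cdot 6 = 180$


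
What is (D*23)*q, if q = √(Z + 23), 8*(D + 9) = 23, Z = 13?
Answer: -3381/4 ≈ -845.25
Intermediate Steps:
D = -49/8 (D = -9 + (⅛)*23 = -9 + 23/8 = -49/8 ≈ -6.1250)
q = 6 (q = √(13 + 23) = √36 = 6)
(D*23)*q = -49/8*23*6 = -1127/8*6 = -3381/4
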